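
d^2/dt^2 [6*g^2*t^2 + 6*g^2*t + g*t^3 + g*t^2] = 2*g*(6*g + 3*t + 1)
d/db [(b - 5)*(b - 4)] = 2*b - 9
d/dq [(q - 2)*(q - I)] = 2*q - 2 - I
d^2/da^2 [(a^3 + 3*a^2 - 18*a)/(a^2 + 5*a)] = -16/(a^3 + 15*a^2 + 75*a + 125)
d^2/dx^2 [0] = 0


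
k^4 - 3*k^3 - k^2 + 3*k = k*(k - 3)*(k - 1)*(k + 1)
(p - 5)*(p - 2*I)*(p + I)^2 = p^4 - 5*p^3 + 3*p^2 - 15*p + 2*I*p - 10*I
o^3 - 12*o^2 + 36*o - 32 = (o - 8)*(o - 2)^2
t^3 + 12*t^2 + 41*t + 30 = (t + 1)*(t + 5)*(t + 6)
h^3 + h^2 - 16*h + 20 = (h - 2)^2*(h + 5)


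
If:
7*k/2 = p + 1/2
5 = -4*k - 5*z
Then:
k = -5*z/4 - 5/4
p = -35*z/8 - 39/8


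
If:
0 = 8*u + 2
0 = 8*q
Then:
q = 0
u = -1/4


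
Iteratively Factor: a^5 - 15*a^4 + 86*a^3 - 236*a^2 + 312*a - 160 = (a - 2)*(a^4 - 13*a^3 + 60*a^2 - 116*a + 80) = (a - 4)*(a - 2)*(a^3 - 9*a^2 + 24*a - 20) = (a - 5)*(a - 4)*(a - 2)*(a^2 - 4*a + 4) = (a - 5)*(a - 4)*(a - 2)^2*(a - 2)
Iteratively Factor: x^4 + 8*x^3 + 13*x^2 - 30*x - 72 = (x + 3)*(x^3 + 5*x^2 - 2*x - 24) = (x - 2)*(x + 3)*(x^2 + 7*x + 12) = (x - 2)*(x + 3)^2*(x + 4)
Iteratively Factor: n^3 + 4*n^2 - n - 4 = (n - 1)*(n^2 + 5*n + 4) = (n - 1)*(n + 1)*(n + 4)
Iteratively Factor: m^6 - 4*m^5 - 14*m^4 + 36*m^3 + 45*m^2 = (m)*(m^5 - 4*m^4 - 14*m^3 + 36*m^2 + 45*m) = m*(m + 3)*(m^4 - 7*m^3 + 7*m^2 + 15*m) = m*(m - 3)*(m + 3)*(m^3 - 4*m^2 - 5*m) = m^2*(m - 3)*(m + 3)*(m^2 - 4*m - 5) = m^2*(m - 5)*(m - 3)*(m + 3)*(m + 1)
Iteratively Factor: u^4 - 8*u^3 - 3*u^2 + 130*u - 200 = (u - 5)*(u^3 - 3*u^2 - 18*u + 40) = (u - 5)*(u + 4)*(u^2 - 7*u + 10) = (u - 5)*(u - 2)*(u + 4)*(u - 5)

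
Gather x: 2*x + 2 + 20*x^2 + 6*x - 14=20*x^2 + 8*x - 12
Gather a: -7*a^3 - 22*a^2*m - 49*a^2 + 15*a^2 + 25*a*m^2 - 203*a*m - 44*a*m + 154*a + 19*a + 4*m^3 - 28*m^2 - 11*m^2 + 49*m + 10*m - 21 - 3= -7*a^3 + a^2*(-22*m - 34) + a*(25*m^2 - 247*m + 173) + 4*m^3 - 39*m^2 + 59*m - 24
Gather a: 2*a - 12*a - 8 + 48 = 40 - 10*a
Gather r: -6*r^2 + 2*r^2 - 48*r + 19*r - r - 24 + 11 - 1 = -4*r^2 - 30*r - 14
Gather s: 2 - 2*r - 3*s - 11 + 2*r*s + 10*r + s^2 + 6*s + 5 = 8*r + s^2 + s*(2*r + 3) - 4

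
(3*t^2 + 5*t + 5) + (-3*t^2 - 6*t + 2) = 7 - t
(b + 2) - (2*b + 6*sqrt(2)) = -b - 6*sqrt(2) + 2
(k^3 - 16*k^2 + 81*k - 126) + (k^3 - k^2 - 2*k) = 2*k^3 - 17*k^2 + 79*k - 126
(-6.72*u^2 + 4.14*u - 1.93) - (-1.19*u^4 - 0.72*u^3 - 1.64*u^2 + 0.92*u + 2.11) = 1.19*u^4 + 0.72*u^3 - 5.08*u^2 + 3.22*u - 4.04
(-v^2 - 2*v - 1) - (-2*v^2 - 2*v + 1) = v^2 - 2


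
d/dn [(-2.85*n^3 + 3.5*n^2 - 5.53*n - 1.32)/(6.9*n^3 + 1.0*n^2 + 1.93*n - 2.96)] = (7.105427357601e-15*n^5 - 27.0*n^4 + 65.313*n^3 + 64.917*n^2 - 18.08*n + 18.9164)/(47.61*n^6 + 13.8*n^5 + 27.634*n^4 - 36.988*n^3 - 2.1951*n^2 - 11.4256*n + 8.7616)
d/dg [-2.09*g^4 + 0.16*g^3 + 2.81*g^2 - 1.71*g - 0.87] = -8.36*g^3 + 0.48*g^2 + 5.62*g - 1.71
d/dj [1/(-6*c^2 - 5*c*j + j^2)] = (5*c - 2*j)/(6*c^2 + 5*c*j - j^2)^2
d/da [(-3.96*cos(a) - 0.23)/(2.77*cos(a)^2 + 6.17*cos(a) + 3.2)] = (-10.9692*cos(a)^2 - 1.2742*cos(a) + 11.2529)*sin(a)/(7.6729*cos(a)^4 + 34.1818*cos(a)^3 + 55.7969*cos(a)^2 + 39.488*cos(a) + 10.24)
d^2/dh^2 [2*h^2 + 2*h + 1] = 4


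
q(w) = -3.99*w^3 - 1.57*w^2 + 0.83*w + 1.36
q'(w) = -11.97*w^2 - 3.14*w + 0.83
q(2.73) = -89.26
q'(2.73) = -96.95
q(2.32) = -54.99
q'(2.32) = -70.88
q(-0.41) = 1.03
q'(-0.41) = 0.11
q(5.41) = -671.88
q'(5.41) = -366.50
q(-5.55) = 630.50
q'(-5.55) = -350.45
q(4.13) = -303.07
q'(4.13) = -216.31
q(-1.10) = 3.86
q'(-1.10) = -10.20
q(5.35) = -650.13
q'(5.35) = -358.58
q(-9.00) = 2775.43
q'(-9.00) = -940.48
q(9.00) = -3027.05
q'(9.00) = -997.00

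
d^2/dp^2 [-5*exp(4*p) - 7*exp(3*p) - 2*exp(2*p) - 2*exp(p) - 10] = (-80*exp(3*p) - 63*exp(2*p) - 8*exp(p) - 2)*exp(p)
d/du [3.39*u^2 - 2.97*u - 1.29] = 6.78*u - 2.97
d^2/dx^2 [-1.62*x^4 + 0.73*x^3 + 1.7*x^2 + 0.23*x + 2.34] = -19.44*x^2 + 4.38*x + 3.4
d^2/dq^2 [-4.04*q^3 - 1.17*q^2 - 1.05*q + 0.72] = -24.24*q - 2.34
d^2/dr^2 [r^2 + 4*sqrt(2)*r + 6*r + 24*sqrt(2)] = 2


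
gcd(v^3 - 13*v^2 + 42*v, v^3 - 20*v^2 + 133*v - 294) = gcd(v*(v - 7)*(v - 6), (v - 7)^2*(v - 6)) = v^2 - 13*v + 42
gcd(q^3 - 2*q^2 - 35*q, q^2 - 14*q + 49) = q - 7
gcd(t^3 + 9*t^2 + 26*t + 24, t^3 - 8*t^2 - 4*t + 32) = t + 2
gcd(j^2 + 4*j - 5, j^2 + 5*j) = j + 5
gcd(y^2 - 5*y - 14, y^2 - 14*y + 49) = y - 7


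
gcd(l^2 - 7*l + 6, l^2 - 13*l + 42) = l - 6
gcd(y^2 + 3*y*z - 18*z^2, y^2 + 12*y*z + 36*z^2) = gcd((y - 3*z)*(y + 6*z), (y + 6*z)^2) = y + 6*z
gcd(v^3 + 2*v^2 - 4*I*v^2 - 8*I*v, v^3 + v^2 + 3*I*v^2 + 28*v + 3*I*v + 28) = v - 4*I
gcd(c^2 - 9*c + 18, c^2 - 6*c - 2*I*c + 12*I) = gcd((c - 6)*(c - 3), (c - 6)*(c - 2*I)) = c - 6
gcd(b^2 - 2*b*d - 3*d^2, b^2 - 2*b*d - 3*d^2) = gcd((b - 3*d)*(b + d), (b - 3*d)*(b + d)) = b^2 - 2*b*d - 3*d^2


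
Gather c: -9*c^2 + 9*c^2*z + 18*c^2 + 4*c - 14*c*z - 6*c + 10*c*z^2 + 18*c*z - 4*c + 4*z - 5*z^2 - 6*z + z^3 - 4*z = c^2*(9*z + 9) + c*(10*z^2 + 4*z - 6) + z^3 - 5*z^2 - 6*z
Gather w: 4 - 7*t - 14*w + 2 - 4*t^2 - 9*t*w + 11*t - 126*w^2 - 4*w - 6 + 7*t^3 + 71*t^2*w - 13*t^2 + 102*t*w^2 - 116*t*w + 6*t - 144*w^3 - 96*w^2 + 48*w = 7*t^3 - 17*t^2 + 10*t - 144*w^3 + w^2*(102*t - 222) + w*(71*t^2 - 125*t + 30)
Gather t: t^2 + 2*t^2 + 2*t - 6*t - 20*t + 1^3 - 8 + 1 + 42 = 3*t^2 - 24*t + 36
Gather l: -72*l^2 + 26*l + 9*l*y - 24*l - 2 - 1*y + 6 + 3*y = -72*l^2 + l*(9*y + 2) + 2*y + 4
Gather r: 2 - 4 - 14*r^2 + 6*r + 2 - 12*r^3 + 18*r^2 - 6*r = -12*r^3 + 4*r^2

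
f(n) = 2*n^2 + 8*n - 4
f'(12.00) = 56.00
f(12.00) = 380.00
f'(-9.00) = -28.00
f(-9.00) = 86.00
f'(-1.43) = 2.28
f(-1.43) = -11.35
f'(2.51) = 18.04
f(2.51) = 28.68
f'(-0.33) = 6.68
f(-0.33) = -6.42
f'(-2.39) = -1.56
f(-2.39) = -11.70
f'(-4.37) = -9.48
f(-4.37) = -0.77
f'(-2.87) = -3.48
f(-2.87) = -10.49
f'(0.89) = 11.56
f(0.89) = 4.70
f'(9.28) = 45.12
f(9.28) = 242.48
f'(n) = 4*n + 8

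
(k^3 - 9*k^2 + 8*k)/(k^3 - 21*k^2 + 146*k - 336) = k*(k - 1)/(k^2 - 13*k + 42)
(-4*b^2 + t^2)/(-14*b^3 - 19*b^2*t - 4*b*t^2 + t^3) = (-2*b + t)/(-7*b^2 - 6*b*t + t^2)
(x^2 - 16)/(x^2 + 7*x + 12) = (x - 4)/(x + 3)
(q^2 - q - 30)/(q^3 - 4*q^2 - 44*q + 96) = (q^2 - q - 30)/(q^3 - 4*q^2 - 44*q + 96)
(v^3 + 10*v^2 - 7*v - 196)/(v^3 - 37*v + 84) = (v + 7)/(v - 3)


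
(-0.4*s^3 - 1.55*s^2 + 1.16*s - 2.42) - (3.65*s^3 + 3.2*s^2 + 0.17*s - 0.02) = -4.05*s^3 - 4.75*s^2 + 0.99*s - 2.4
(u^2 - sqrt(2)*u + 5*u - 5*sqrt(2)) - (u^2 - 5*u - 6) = -sqrt(2)*u + 10*u - 5*sqrt(2) + 6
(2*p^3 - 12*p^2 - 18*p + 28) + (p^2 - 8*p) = 2*p^3 - 11*p^2 - 26*p + 28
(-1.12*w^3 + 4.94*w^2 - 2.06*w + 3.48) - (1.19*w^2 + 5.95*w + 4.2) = -1.12*w^3 + 3.75*w^2 - 8.01*w - 0.72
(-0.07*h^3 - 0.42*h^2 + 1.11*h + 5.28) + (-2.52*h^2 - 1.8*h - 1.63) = -0.07*h^3 - 2.94*h^2 - 0.69*h + 3.65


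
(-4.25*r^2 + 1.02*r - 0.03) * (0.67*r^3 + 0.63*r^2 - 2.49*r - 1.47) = -2.8475*r^5 - 1.9941*r^4 + 11.205*r^3 + 3.6888*r^2 - 1.4247*r + 0.0441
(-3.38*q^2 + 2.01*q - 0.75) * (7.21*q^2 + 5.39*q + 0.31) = -24.3698*q^4 - 3.7261*q^3 + 4.3786*q^2 - 3.4194*q - 0.2325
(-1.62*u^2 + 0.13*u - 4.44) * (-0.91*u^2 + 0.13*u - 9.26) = 1.4742*u^4 - 0.3289*u^3 + 19.0585*u^2 - 1.781*u + 41.1144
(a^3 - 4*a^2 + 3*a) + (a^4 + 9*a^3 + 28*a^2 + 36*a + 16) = a^4 + 10*a^3 + 24*a^2 + 39*a + 16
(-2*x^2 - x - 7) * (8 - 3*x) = 6*x^3 - 13*x^2 + 13*x - 56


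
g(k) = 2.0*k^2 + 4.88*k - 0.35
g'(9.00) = 40.88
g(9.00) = 205.57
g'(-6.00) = -19.12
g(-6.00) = 42.37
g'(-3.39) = -8.68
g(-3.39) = 6.09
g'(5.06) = 25.12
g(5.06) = 75.55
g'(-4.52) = -13.20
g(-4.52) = 18.45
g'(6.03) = 29.00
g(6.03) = 101.80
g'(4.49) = 22.84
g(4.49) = 61.88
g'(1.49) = 10.84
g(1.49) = 11.36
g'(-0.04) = 4.72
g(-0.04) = -0.54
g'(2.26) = 13.92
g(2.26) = 20.89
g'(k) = 4.0*k + 4.88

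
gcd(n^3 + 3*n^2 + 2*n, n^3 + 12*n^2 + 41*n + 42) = n + 2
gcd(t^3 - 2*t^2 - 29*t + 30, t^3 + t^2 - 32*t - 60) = t^2 - t - 30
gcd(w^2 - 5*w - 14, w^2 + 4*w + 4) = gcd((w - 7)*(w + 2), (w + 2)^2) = w + 2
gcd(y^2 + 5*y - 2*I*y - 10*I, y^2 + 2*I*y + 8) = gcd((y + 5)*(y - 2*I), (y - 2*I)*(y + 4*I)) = y - 2*I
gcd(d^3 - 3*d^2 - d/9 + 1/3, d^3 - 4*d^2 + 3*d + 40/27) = d + 1/3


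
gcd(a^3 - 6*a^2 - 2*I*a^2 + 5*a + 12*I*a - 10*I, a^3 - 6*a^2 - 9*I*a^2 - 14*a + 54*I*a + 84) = a - 2*I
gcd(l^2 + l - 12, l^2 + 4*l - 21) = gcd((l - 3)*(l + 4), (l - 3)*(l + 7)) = l - 3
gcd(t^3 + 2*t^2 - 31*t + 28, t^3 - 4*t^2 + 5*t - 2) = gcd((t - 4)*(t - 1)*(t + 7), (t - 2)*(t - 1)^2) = t - 1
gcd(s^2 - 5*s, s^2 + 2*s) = s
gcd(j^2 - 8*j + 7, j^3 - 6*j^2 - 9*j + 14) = j^2 - 8*j + 7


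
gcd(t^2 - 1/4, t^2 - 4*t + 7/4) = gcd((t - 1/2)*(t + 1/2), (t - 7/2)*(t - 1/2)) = t - 1/2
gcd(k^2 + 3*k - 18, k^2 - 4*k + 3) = k - 3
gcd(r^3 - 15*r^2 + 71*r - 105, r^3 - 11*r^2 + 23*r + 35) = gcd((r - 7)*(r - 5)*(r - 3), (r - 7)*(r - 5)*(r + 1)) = r^2 - 12*r + 35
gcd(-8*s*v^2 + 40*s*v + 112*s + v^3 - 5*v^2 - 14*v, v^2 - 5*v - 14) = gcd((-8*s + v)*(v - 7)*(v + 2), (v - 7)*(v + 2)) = v^2 - 5*v - 14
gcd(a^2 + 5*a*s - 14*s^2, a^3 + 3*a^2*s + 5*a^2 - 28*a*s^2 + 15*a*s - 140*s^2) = a + 7*s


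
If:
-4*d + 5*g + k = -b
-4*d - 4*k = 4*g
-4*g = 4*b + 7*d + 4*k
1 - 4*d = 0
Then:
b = -3/16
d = 1/4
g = 23/64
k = -39/64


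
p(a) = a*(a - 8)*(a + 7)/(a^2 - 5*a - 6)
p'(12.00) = 1.66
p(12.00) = 11.69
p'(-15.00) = 1.09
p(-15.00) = -9.39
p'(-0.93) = 1575.81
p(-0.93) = -103.92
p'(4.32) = 9.17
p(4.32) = 20.14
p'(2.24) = 3.31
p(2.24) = 9.79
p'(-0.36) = 20.38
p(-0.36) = -4.91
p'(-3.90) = 2.14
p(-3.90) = 5.01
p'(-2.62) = 4.24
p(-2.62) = 8.73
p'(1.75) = 3.25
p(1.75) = 8.19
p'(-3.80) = 2.22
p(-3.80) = 5.23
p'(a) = a*(5 - 2*a)*(a - 8)*(a + 7)/(a^2 - 5*a - 6)^2 + a*(a - 8)/(a^2 - 5*a - 6) + a*(a + 7)/(a^2 - 5*a - 6) + (a - 8)*(a + 7)/(a^2 - 5*a - 6)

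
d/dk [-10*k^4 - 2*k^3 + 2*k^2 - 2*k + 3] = -40*k^3 - 6*k^2 + 4*k - 2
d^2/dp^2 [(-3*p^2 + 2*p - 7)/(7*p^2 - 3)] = 4*(49*p^3 - 609*p^2 + 63*p - 87)/(343*p^6 - 441*p^4 + 189*p^2 - 27)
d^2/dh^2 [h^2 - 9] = 2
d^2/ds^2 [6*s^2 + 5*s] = 12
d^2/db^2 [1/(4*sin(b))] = (cos(b)^2 + 1)/(4*sin(b)^3)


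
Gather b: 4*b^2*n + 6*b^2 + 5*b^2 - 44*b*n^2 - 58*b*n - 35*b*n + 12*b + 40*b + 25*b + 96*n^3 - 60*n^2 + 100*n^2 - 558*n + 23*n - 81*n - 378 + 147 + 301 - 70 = b^2*(4*n + 11) + b*(-44*n^2 - 93*n + 77) + 96*n^3 + 40*n^2 - 616*n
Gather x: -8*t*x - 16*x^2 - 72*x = -16*x^2 + x*(-8*t - 72)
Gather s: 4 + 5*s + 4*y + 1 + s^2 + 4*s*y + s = s^2 + s*(4*y + 6) + 4*y + 5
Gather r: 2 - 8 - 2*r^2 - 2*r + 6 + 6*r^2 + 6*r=4*r^2 + 4*r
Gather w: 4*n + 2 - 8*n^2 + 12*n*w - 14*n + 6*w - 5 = -8*n^2 - 10*n + w*(12*n + 6) - 3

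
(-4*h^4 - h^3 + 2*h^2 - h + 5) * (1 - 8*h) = 32*h^5 + 4*h^4 - 17*h^3 + 10*h^2 - 41*h + 5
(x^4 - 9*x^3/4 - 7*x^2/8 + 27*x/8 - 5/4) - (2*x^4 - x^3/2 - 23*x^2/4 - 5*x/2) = -x^4 - 7*x^3/4 + 39*x^2/8 + 47*x/8 - 5/4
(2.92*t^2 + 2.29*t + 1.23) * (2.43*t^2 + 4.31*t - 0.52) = 7.0956*t^4 + 18.1499*t^3 + 11.3404*t^2 + 4.1105*t - 0.6396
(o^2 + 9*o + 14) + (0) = o^2 + 9*o + 14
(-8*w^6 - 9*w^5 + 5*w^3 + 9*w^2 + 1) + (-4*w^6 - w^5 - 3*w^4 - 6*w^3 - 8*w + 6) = -12*w^6 - 10*w^5 - 3*w^4 - w^3 + 9*w^2 - 8*w + 7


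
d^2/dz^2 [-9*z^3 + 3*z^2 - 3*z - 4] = 6 - 54*z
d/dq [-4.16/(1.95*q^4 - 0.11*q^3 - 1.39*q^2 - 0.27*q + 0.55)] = (32.448*q^3 - 1.3728*q^2 - 11.5648*q - 1.1232)/(-1.95*q^4 + 0.11*q^3 + 1.39*q^2 + 0.27*q - 0.55)^2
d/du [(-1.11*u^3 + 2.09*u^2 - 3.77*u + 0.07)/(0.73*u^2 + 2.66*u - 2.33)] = (-0.8103*u^4 - 5.9052*u^3 + 16.0704*u^2 - 9.8416*u + 8.5979)/(0.5329*u^4 + 3.8836*u^3 + 3.6738*u^2 - 12.3956*u + 5.4289)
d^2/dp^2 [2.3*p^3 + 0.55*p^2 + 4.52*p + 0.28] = 13.8*p + 1.1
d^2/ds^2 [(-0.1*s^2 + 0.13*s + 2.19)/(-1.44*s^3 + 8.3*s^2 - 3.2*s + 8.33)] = (0.41472*s^6 - 1.617408*s^5 - 47.936448*s^4 + 424.19004*s^3 - 1025.959632*s^2 + 245.309892*s + 264.92484)/(2.985984*s^9 - 51.63264*s^8 + 317.51136*s^7 - 853.084664*s^6 + 1302.94176*s^5 - 2206.84494*s^4 + 1659.996848*s^3 - 1983.68121*s^2 + 666.13344*s - 578.009537)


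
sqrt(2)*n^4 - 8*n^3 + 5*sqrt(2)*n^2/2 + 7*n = n*(n - 7*sqrt(2)/2)*(n - sqrt(2))*(sqrt(2)*n + 1)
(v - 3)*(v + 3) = v^2 - 9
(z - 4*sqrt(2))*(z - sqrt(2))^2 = z^3 - 6*sqrt(2)*z^2 + 18*z - 8*sqrt(2)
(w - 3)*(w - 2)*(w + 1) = w^3 - 4*w^2 + w + 6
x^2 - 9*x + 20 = (x - 5)*(x - 4)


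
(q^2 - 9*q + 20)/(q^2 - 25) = (q - 4)/(q + 5)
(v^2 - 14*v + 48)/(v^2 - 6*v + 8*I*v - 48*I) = (v - 8)/(v + 8*I)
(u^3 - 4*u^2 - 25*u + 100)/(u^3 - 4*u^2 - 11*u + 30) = (u^2 + u - 20)/(u^2 + u - 6)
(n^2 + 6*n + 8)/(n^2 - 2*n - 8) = (n + 4)/(n - 4)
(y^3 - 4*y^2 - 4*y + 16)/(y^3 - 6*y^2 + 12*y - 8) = (y^2 - 2*y - 8)/(y^2 - 4*y + 4)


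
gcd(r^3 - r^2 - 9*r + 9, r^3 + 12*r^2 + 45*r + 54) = r + 3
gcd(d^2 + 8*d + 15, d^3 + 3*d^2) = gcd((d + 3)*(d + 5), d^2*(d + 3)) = d + 3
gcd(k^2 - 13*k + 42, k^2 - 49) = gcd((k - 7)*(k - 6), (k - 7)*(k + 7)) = k - 7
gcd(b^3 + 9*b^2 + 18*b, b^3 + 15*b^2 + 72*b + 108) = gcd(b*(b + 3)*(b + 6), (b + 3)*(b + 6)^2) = b^2 + 9*b + 18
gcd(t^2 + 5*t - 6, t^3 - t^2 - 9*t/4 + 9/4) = t - 1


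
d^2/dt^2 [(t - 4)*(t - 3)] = 2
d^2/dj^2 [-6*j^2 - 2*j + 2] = -12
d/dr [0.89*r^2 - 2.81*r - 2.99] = 1.78*r - 2.81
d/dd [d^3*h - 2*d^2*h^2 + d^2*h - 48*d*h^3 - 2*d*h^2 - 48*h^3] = h*(3*d^2 - 4*d*h + 2*d - 48*h^2 - 2*h)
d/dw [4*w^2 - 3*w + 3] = 8*w - 3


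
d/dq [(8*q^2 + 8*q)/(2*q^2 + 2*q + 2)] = 4*(2*q + 1)/(q^4 + 2*q^3 + 3*q^2 + 2*q + 1)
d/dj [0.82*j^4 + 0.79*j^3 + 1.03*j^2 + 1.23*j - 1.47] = 3.28*j^3 + 2.37*j^2 + 2.06*j + 1.23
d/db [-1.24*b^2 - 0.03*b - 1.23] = -2.48*b - 0.03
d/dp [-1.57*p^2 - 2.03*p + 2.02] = -3.14*p - 2.03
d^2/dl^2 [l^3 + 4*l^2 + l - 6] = 6*l + 8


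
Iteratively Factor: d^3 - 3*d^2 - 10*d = (d - 5)*(d^2 + 2*d) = d*(d - 5)*(d + 2)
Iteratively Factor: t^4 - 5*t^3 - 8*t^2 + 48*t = (t - 4)*(t^3 - t^2 - 12*t) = (t - 4)^2*(t^2 + 3*t) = (t - 4)^2*(t + 3)*(t)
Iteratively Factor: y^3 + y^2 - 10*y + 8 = (y + 4)*(y^2 - 3*y + 2) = (y - 2)*(y + 4)*(y - 1)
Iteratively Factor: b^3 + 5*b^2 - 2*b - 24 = (b - 2)*(b^2 + 7*b + 12) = (b - 2)*(b + 4)*(b + 3)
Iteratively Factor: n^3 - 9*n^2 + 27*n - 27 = (n - 3)*(n^2 - 6*n + 9) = (n - 3)^2*(n - 3)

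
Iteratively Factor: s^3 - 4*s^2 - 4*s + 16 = (s + 2)*(s^2 - 6*s + 8) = (s - 4)*(s + 2)*(s - 2)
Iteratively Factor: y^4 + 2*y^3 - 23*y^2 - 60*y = (y + 3)*(y^3 - y^2 - 20*y) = y*(y + 3)*(y^2 - y - 20) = y*(y - 5)*(y + 3)*(y + 4)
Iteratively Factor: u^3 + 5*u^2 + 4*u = (u + 1)*(u^2 + 4*u) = (u + 1)*(u + 4)*(u)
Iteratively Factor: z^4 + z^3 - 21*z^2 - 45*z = (z + 3)*(z^3 - 2*z^2 - 15*z) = (z - 5)*(z + 3)*(z^2 + 3*z) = (z - 5)*(z + 3)^2*(z)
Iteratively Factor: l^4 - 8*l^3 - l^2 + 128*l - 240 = (l + 4)*(l^3 - 12*l^2 + 47*l - 60) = (l - 5)*(l + 4)*(l^2 - 7*l + 12) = (l - 5)*(l - 3)*(l + 4)*(l - 4)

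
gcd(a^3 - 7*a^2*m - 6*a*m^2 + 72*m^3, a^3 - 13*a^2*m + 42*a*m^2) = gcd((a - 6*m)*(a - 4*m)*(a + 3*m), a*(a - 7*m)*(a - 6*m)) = a - 6*m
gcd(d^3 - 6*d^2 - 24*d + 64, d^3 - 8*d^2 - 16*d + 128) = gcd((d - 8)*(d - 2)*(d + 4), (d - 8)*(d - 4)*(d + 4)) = d^2 - 4*d - 32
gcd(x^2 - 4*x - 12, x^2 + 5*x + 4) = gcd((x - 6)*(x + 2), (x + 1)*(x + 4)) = 1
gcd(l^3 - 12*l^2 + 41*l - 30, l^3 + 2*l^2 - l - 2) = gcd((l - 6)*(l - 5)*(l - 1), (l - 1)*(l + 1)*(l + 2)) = l - 1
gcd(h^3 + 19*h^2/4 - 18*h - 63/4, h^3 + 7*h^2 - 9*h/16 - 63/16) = h^2 + 31*h/4 + 21/4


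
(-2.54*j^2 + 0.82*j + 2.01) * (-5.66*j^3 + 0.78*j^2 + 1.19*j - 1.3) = 14.3764*j^5 - 6.6224*j^4 - 13.7596*j^3 + 5.8456*j^2 + 1.3259*j - 2.613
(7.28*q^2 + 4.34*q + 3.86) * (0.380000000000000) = 2.7664*q^2 + 1.6492*q + 1.4668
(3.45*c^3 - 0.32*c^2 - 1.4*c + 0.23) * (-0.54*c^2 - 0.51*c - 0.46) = -1.863*c^5 - 1.5867*c^4 - 0.6678*c^3 + 0.737*c^2 + 0.5267*c - 0.1058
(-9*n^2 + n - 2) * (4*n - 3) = -36*n^3 + 31*n^2 - 11*n + 6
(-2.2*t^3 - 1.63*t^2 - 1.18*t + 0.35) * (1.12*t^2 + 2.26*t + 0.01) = -2.464*t^5 - 6.7976*t^4 - 5.0274*t^3 - 2.2911*t^2 + 0.7792*t + 0.0035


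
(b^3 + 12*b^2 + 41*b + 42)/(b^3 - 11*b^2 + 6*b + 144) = (b^2 + 9*b + 14)/(b^2 - 14*b + 48)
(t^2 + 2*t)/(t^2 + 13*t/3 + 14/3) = 3*t/(3*t + 7)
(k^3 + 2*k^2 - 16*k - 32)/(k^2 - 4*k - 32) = (k^2 - 2*k - 8)/(k - 8)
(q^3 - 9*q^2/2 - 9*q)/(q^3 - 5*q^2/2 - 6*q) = (q - 6)/(q - 4)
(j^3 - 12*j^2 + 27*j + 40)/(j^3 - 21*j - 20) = (j - 8)/(j + 4)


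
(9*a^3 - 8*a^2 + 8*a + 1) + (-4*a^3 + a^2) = 5*a^3 - 7*a^2 + 8*a + 1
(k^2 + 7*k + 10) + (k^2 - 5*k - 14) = 2*k^2 + 2*k - 4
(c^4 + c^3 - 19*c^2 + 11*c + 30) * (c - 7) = c^5 - 6*c^4 - 26*c^3 + 144*c^2 - 47*c - 210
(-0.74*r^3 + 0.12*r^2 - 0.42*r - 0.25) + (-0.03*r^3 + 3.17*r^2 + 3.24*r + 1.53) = -0.77*r^3 + 3.29*r^2 + 2.82*r + 1.28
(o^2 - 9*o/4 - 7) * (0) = 0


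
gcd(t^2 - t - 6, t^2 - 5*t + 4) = 1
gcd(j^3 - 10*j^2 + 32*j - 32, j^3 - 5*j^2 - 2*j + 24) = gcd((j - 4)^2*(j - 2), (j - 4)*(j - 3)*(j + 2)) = j - 4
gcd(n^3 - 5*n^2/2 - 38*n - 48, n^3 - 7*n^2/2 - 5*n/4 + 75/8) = n + 3/2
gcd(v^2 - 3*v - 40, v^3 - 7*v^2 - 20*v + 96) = v - 8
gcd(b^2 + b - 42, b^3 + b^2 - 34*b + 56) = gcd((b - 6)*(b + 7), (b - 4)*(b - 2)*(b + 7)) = b + 7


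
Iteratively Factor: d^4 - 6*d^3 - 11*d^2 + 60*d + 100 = (d + 2)*(d^3 - 8*d^2 + 5*d + 50) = (d + 2)^2*(d^2 - 10*d + 25) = (d - 5)*(d + 2)^2*(d - 5)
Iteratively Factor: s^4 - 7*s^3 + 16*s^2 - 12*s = (s - 2)*(s^3 - 5*s^2 + 6*s) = (s - 3)*(s - 2)*(s^2 - 2*s) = s*(s - 3)*(s - 2)*(s - 2)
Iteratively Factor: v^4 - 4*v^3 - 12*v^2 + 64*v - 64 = (v - 2)*(v^3 - 2*v^2 - 16*v + 32) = (v - 4)*(v - 2)*(v^2 + 2*v - 8) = (v - 4)*(v - 2)*(v + 4)*(v - 2)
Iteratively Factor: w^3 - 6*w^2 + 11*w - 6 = (w - 2)*(w^2 - 4*w + 3) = (w - 3)*(w - 2)*(w - 1)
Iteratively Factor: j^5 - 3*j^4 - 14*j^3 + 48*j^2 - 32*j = (j + 4)*(j^4 - 7*j^3 + 14*j^2 - 8*j) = j*(j + 4)*(j^3 - 7*j^2 + 14*j - 8) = j*(j - 4)*(j + 4)*(j^2 - 3*j + 2) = j*(j - 4)*(j - 1)*(j + 4)*(j - 2)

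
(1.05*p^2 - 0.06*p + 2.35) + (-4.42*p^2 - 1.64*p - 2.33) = -3.37*p^2 - 1.7*p + 0.02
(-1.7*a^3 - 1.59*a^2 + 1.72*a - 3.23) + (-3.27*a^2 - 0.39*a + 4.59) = -1.7*a^3 - 4.86*a^2 + 1.33*a + 1.36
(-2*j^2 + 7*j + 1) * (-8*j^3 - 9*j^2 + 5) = 16*j^5 - 38*j^4 - 71*j^3 - 19*j^2 + 35*j + 5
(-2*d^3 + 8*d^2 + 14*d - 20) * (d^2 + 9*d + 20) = -2*d^5 - 10*d^4 + 46*d^3 + 266*d^2 + 100*d - 400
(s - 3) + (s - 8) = 2*s - 11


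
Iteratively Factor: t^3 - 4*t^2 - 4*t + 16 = (t - 2)*(t^2 - 2*t - 8) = (t - 2)*(t + 2)*(t - 4)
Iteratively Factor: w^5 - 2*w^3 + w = (w + 1)*(w^4 - w^3 - w^2 + w) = (w - 1)*(w + 1)*(w^3 - w) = w*(w - 1)*(w + 1)*(w^2 - 1) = w*(w - 1)*(w + 1)^2*(w - 1)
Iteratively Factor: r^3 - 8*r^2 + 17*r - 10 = (r - 1)*(r^2 - 7*r + 10) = (r - 2)*(r - 1)*(r - 5)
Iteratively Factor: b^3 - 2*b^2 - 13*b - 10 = (b + 2)*(b^2 - 4*b - 5) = (b - 5)*(b + 2)*(b + 1)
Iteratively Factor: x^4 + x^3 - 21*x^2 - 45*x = (x + 3)*(x^3 - 2*x^2 - 15*x) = x*(x + 3)*(x^2 - 2*x - 15) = x*(x - 5)*(x + 3)*(x + 3)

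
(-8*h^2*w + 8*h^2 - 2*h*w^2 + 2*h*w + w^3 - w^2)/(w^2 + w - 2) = (-8*h^2 - 2*h*w + w^2)/(w + 2)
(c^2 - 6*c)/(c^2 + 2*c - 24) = c*(c - 6)/(c^2 + 2*c - 24)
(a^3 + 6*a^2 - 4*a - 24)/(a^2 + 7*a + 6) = (a^2 - 4)/(a + 1)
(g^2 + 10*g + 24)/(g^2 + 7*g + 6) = (g + 4)/(g + 1)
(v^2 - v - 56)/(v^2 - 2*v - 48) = (v + 7)/(v + 6)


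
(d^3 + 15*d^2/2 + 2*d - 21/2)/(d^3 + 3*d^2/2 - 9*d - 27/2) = (d^2 + 6*d - 7)/(d^2 - 9)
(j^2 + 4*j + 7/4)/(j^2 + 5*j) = (j^2 + 4*j + 7/4)/(j*(j + 5))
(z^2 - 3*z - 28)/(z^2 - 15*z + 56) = (z + 4)/(z - 8)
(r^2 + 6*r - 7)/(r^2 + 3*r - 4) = (r + 7)/(r + 4)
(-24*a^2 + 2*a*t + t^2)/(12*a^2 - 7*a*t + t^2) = (6*a + t)/(-3*a + t)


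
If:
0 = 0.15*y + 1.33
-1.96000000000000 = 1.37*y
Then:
No Solution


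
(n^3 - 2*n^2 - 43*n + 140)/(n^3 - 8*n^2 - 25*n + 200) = (n^2 + 3*n - 28)/(n^2 - 3*n - 40)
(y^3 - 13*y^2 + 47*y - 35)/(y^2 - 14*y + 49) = (y^2 - 6*y + 5)/(y - 7)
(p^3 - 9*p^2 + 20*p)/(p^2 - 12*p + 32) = p*(p - 5)/(p - 8)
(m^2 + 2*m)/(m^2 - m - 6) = m/(m - 3)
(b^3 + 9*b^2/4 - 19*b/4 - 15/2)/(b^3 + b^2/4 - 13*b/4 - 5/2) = (b + 3)/(b + 1)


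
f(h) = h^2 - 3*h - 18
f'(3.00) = 3.00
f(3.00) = -18.00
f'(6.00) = 9.00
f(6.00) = 0.00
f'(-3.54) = -10.08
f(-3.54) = 5.15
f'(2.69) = 2.38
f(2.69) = -18.83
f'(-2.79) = -8.58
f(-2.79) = -1.85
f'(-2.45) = -7.90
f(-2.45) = -4.65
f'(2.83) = 2.66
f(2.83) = -18.48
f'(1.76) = 0.52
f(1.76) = -20.18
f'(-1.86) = -6.72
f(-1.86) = -8.96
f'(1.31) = -0.38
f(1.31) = -20.21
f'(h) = 2*h - 3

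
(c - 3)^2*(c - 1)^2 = c^4 - 8*c^3 + 22*c^2 - 24*c + 9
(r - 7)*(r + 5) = r^2 - 2*r - 35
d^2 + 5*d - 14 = (d - 2)*(d + 7)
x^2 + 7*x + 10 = (x + 2)*(x + 5)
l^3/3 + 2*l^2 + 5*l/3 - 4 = (l/3 + 1)*(l - 1)*(l + 4)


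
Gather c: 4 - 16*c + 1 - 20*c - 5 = -36*c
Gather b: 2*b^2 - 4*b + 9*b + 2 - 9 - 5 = 2*b^2 + 5*b - 12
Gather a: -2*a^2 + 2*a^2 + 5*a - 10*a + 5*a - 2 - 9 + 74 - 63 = 0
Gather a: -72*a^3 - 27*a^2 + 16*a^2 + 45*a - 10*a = -72*a^3 - 11*a^2 + 35*a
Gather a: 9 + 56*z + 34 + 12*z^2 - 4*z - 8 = 12*z^2 + 52*z + 35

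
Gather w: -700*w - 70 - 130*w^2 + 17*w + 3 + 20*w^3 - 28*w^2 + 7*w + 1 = 20*w^3 - 158*w^2 - 676*w - 66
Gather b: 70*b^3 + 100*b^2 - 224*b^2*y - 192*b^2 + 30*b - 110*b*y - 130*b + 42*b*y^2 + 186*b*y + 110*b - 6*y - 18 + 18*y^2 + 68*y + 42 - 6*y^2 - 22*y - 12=70*b^3 + b^2*(-224*y - 92) + b*(42*y^2 + 76*y + 10) + 12*y^2 + 40*y + 12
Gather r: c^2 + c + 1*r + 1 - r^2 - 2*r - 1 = c^2 + c - r^2 - r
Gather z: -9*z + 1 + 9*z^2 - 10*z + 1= 9*z^2 - 19*z + 2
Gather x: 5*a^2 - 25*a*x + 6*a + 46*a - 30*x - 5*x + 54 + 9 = 5*a^2 + 52*a + x*(-25*a - 35) + 63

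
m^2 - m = m*(m - 1)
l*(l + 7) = l^2 + 7*l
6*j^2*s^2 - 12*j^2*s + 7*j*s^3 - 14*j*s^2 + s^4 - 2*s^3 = s*(j + s)*(6*j + s)*(s - 2)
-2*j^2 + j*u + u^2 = (-j + u)*(2*j + u)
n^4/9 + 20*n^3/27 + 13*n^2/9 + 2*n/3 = n*(n/3 + 1)^2*(n + 2/3)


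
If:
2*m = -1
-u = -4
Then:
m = -1/2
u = 4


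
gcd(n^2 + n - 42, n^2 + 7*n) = n + 7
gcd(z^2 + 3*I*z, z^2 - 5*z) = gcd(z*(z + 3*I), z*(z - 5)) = z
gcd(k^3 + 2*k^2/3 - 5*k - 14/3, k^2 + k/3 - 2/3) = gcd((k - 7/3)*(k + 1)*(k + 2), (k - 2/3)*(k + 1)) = k + 1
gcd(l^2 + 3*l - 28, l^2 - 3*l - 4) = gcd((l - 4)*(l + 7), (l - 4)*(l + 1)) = l - 4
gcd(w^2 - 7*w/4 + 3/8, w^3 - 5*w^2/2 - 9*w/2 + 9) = w - 3/2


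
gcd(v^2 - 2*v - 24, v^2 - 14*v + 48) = v - 6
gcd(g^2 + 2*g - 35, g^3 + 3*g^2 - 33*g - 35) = g^2 + 2*g - 35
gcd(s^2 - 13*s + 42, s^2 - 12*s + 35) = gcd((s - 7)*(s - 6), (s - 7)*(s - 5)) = s - 7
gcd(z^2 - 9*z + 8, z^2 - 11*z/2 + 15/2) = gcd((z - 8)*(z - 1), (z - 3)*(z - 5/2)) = 1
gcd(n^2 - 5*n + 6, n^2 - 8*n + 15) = n - 3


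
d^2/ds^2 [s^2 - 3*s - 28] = 2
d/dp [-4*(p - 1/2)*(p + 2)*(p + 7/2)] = -12*p^2 - 40*p - 17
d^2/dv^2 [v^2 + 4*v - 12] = 2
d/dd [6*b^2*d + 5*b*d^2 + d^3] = 6*b^2 + 10*b*d + 3*d^2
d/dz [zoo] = 0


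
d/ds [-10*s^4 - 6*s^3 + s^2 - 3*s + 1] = -40*s^3 - 18*s^2 + 2*s - 3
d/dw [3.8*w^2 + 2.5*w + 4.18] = 7.6*w + 2.5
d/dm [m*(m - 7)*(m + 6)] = 3*m^2 - 2*m - 42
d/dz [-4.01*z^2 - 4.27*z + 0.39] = -8.02*z - 4.27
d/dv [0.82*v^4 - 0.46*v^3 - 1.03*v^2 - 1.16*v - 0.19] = 3.28*v^3 - 1.38*v^2 - 2.06*v - 1.16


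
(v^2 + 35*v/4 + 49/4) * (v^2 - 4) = v^4 + 35*v^3/4 + 33*v^2/4 - 35*v - 49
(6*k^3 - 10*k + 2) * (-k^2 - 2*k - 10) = -6*k^5 - 12*k^4 - 50*k^3 + 18*k^2 + 96*k - 20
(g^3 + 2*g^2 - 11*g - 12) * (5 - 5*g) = -5*g^4 - 5*g^3 + 65*g^2 + 5*g - 60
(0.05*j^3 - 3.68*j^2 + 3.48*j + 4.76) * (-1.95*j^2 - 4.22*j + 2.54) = -0.0975*j^5 + 6.965*j^4 + 8.8706*j^3 - 33.3148*j^2 - 11.248*j + 12.0904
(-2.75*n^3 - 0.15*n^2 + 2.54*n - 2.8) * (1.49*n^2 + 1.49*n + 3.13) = -4.0975*n^5 - 4.321*n^4 - 5.0464*n^3 - 0.8569*n^2 + 3.7782*n - 8.764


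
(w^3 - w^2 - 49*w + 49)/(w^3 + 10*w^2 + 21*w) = (w^2 - 8*w + 7)/(w*(w + 3))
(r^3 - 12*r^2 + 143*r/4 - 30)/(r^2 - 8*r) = r - 4 + 15/(4*r)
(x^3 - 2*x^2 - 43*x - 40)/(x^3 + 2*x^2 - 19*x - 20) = (x - 8)/(x - 4)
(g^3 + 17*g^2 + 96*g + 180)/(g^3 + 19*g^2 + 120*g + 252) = (g + 5)/(g + 7)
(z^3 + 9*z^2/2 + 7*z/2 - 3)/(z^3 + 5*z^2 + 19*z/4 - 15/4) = 2*(z + 2)/(2*z + 5)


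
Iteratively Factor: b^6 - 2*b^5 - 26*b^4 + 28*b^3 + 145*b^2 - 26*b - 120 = (b - 5)*(b^5 + 3*b^4 - 11*b^3 - 27*b^2 + 10*b + 24) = (b - 5)*(b - 1)*(b^4 + 4*b^3 - 7*b^2 - 34*b - 24) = (b - 5)*(b - 1)*(b + 4)*(b^3 - 7*b - 6) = (b - 5)*(b - 1)*(b + 1)*(b + 4)*(b^2 - b - 6) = (b - 5)*(b - 3)*(b - 1)*(b + 1)*(b + 4)*(b + 2)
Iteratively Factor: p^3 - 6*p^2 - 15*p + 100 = (p - 5)*(p^2 - p - 20) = (p - 5)^2*(p + 4)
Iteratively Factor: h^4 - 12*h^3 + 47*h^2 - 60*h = (h - 4)*(h^3 - 8*h^2 + 15*h) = (h - 5)*(h - 4)*(h^2 - 3*h) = (h - 5)*(h - 4)*(h - 3)*(h)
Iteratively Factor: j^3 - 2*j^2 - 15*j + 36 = (j + 4)*(j^2 - 6*j + 9) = (j - 3)*(j + 4)*(j - 3)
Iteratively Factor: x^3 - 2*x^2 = (x)*(x^2 - 2*x) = x^2*(x - 2)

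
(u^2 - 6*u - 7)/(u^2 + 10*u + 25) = (u^2 - 6*u - 7)/(u^2 + 10*u + 25)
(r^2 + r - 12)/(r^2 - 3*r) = (r + 4)/r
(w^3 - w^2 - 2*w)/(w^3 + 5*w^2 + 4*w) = (w - 2)/(w + 4)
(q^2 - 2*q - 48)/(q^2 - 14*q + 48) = (q + 6)/(q - 6)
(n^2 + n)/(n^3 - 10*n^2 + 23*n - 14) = n*(n + 1)/(n^3 - 10*n^2 + 23*n - 14)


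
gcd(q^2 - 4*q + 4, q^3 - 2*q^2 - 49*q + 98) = q - 2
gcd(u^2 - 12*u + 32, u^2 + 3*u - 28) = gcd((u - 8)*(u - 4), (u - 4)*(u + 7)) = u - 4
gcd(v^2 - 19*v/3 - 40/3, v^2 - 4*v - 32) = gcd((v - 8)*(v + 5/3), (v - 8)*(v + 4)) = v - 8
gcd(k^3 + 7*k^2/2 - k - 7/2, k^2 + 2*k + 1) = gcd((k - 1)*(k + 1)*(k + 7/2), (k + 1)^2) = k + 1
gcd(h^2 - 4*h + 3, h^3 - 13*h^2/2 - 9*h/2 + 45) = h - 3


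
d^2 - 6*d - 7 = (d - 7)*(d + 1)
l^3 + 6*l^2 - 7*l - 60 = (l - 3)*(l + 4)*(l + 5)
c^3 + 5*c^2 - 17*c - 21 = (c - 3)*(c + 1)*(c + 7)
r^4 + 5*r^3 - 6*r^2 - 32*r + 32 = (r - 2)*(r - 1)*(r + 4)^2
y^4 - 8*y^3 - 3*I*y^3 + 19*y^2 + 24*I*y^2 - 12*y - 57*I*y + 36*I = (y - 4)*(y - 3)*(y - 1)*(y - 3*I)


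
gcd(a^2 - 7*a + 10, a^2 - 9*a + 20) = a - 5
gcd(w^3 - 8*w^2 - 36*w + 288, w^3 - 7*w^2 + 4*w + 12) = w - 6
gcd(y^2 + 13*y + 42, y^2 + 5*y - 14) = y + 7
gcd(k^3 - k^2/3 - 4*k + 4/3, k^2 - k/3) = k - 1/3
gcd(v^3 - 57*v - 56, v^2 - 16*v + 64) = v - 8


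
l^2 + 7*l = l*(l + 7)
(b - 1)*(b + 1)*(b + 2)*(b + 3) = b^4 + 5*b^3 + 5*b^2 - 5*b - 6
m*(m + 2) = m^2 + 2*m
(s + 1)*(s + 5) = s^2 + 6*s + 5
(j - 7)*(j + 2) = j^2 - 5*j - 14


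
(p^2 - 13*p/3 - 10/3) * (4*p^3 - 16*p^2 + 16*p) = 4*p^5 - 100*p^4/3 + 72*p^3 - 16*p^2 - 160*p/3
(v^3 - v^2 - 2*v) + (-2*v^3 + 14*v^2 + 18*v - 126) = -v^3 + 13*v^2 + 16*v - 126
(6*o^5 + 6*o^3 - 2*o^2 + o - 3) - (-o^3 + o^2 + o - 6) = 6*o^5 + 7*o^3 - 3*o^2 + 3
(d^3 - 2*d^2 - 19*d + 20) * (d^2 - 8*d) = d^5 - 10*d^4 - 3*d^3 + 172*d^2 - 160*d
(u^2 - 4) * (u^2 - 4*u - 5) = u^4 - 4*u^3 - 9*u^2 + 16*u + 20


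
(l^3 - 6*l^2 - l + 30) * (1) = l^3 - 6*l^2 - l + 30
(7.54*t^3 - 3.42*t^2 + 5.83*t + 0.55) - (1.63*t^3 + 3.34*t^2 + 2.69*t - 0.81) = 5.91*t^3 - 6.76*t^2 + 3.14*t + 1.36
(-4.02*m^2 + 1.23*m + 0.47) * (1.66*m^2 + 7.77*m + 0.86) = -6.6732*m^4 - 29.1936*m^3 + 6.8801*m^2 + 4.7097*m + 0.4042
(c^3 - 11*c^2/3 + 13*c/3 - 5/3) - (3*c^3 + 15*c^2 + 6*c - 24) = -2*c^3 - 56*c^2/3 - 5*c/3 + 67/3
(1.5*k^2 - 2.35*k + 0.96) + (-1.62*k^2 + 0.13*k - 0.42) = -0.12*k^2 - 2.22*k + 0.54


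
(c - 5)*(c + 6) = c^2 + c - 30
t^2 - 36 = (t - 6)*(t + 6)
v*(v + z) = v^2 + v*z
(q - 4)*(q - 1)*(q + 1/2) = q^3 - 9*q^2/2 + 3*q/2 + 2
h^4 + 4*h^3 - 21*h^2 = h^2*(h - 3)*(h + 7)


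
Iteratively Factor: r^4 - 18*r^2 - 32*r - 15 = (r + 1)*(r^3 - r^2 - 17*r - 15) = (r + 1)^2*(r^2 - 2*r - 15) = (r + 1)^2*(r + 3)*(r - 5)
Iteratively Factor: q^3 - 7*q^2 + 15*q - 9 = (q - 3)*(q^2 - 4*q + 3) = (q - 3)^2*(q - 1)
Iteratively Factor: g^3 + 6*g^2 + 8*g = (g + 2)*(g^2 + 4*g) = (g + 2)*(g + 4)*(g)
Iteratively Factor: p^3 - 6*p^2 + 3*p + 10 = (p - 2)*(p^2 - 4*p - 5) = (p - 2)*(p + 1)*(p - 5)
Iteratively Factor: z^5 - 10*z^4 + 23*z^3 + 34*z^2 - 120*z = (z)*(z^4 - 10*z^3 + 23*z^2 + 34*z - 120) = z*(z - 3)*(z^3 - 7*z^2 + 2*z + 40) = z*(z - 5)*(z - 3)*(z^2 - 2*z - 8) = z*(z - 5)*(z - 4)*(z - 3)*(z + 2)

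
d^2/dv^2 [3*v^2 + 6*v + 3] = 6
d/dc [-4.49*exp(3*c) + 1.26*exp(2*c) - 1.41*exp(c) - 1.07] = (-13.47*exp(2*c) + 2.52*exp(c) - 1.41)*exp(c)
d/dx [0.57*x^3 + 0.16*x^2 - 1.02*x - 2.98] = 1.71*x^2 + 0.32*x - 1.02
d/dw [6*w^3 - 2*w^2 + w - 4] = 18*w^2 - 4*w + 1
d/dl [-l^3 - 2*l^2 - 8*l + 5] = -3*l^2 - 4*l - 8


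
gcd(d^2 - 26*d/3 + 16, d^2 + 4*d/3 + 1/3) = 1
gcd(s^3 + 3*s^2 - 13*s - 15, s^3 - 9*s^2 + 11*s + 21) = s^2 - 2*s - 3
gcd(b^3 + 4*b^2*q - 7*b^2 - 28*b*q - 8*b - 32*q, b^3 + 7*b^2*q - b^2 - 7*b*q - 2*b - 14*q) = b + 1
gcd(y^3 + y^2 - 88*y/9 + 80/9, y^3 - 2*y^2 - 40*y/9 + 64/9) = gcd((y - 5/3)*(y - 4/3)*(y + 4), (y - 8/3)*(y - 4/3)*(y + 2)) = y - 4/3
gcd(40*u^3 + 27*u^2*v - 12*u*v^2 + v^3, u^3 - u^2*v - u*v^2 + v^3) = u + v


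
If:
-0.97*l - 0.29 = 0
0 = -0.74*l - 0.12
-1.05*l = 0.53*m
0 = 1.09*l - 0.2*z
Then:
No Solution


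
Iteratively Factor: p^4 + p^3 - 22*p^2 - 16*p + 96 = (p - 4)*(p^3 + 5*p^2 - 2*p - 24) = (p - 4)*(p - 2)*(p^2 + 7*p + 12) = (p - 4)*(p - 2)*(p + 3)*(p + 4)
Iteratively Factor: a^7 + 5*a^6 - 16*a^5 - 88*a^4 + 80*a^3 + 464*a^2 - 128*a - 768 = (a + 2)*(a^6 + 3*a^5 - 22*a^4 - 44*a^3 + 168*a^2 + 128*a - 384) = (a - 2)*(a + 2)*(a^5 + 5*a^4 - 12*a^3 - 68*a^2 + 32*a + 192) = (a - 2)*(a + 2)*(a + 4)*(a^4 + a^3 - 16*a^2 - 4*a + 48) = (a - 3)*(a - 2)*(a + 2)*(a + 4)*(a^3 + 4*a^2 - 4*a - 16) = (a - 3)*(a - 2)^2*(a + 2)*(a + 4)*(a^2 + 6*a + 8) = (a - 3)*(a - 2)^2*(a + 2)^2*(a + 4)*(a + 4)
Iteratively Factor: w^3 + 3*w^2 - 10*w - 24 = (w + 4)*(w^2 - w - 6) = (w - 3)*(w + 4)*(w + 2)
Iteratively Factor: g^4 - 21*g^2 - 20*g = (g + 1)*(g^3 - g^2 - 20*g) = (g - 5)*(g + 1)*(g^2 + 4*g) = g*(g - 5)*(g + 1)*(g + 4)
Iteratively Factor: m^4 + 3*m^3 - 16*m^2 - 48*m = (m + 3)*(m^3 - 16*m) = m*(m + 3)*(m^2 - 16) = m*(m - 4)*(m + 3)*(m + 4)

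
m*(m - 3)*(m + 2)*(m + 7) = m^4 + 6*m^3 - 13*m^2 - 42*m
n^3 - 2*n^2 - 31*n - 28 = (n - 7)*(n + 1)*(n + 4)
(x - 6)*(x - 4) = x^2 - 10*x + 24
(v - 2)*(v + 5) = v^2 + 3*v - 10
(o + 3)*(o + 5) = o^2 + 8*o + 15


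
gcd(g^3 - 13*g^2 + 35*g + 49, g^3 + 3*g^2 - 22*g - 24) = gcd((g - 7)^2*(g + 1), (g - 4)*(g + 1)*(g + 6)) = g + 1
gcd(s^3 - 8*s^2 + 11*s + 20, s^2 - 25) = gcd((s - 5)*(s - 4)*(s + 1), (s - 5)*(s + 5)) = s - 5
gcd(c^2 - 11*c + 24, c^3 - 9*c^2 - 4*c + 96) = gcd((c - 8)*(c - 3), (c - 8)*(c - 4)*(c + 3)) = c - 8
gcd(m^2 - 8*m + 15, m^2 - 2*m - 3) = m - 3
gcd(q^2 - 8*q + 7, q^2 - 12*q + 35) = q - 7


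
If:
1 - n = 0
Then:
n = 1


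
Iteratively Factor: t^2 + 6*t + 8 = (t + 4)*(t + 2)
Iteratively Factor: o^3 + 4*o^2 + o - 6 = (o + 3)*(o^2 + o - 2) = (o + 2)*(o + 3)*(o - 1)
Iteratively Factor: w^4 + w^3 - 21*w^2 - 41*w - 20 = (w - 5)*(w^3 + 6*w^2 + 9*w + 4) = (w - 5)*(w + 1)*(w^2 + 5*w + 4) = (w - 5)*(w + 1)^2*(w + 4)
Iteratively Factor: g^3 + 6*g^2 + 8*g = (g)*(g^2 + 6*g + 8) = g*(g + 2)*(g + 4)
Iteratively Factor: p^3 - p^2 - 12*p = (p + 3)*(p^2 - 4*p) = p*(p + 3)*(p - 4)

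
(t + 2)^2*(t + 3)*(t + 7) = t^4 + 14*t^3 + 65*t^2 + 124*t + 84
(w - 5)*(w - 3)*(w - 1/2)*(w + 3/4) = w^4 - 31*w^3/4 + 101*w^2/8 + 27*w/4 - 45/8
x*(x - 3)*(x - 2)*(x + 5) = x^4 - 19*x^2 + 30*x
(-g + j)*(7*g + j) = -7*g^2 + 6*g*j + j^2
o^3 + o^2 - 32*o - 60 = (o - 6)*(o + 2)*(o + 5)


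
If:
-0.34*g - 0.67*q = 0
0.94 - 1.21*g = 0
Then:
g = 0.78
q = -0.39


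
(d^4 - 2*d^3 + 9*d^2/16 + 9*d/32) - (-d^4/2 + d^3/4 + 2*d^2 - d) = 3*d^4/2 - 9*d^3/4 - 23*d^2/16 + 41*d/32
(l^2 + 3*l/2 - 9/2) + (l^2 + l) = 2*l^2 + 5*l/2 - 9/2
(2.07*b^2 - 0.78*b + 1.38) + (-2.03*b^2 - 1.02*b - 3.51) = 0.04*b^2 - 1.8*b - 2.13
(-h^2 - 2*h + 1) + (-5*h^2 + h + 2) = -6*h^2 - h + 3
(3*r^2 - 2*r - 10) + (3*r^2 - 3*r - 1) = 6*r^2 - 5*r - 11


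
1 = 1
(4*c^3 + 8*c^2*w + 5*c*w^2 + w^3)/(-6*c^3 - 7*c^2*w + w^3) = (2*c + w)/(-3*c + w)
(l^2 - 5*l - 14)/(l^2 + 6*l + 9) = (l^2 - 5*l - 14)/(l^2 + 6*l + 9)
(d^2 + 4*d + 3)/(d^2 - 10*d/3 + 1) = 3*(d^2 + 4*d + 3)/(3*d^2 - 10*d + 3)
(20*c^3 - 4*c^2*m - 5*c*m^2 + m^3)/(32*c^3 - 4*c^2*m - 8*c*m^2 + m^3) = (5*c - m)/(8*c - m)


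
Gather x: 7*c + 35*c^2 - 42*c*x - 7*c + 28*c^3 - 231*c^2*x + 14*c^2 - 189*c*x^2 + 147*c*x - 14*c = 28*c^3 + 49*c^2 - 189*c*x^2 - 14*c + x*(-231*c^2 + 105*c)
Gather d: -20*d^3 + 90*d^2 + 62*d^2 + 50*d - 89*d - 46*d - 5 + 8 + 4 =-20*d^3 + 152*d^2 - 85*d + 7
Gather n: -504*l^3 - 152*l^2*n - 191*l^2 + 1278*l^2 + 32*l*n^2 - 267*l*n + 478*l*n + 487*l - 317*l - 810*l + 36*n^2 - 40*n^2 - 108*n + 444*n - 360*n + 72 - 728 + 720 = -504*l^3 + 1087*l^2 - 640*l + n^2*(32*l - 4) + n*(-152*l^2 + 211*l - 24) + 64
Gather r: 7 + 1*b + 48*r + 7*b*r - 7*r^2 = b - 7*r^2 + r*(7*b + 48) + 7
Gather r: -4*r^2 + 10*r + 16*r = -4*r^2 + 26*r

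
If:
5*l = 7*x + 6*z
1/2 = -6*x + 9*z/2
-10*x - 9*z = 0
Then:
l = -1/330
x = -1/22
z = 5/99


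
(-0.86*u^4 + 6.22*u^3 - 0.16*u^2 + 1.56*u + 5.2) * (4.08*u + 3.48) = -3.5088*u^5 + 22.3848*u^4 + 20.9928*u^3 + 5.808*u^2 + 26.6448*u + 18.096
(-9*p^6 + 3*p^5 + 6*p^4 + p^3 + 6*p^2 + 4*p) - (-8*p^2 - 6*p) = -9*p^6 + 3*p^5 + 6*p^4 + p^3 + 14*p^2 + 10*p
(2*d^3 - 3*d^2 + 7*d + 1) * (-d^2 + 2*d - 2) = -2*d^5 + 7*d^4 - 17*d^3 + 19*d^2 - 12*d - 2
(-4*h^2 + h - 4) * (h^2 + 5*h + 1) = -4*h^4 - 19*h^3 - 3*h^2 - 19*h - 4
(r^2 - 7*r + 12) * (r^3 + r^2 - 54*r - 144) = r^5 - 6*r^4 - 49*r^3 + 246*r^2 + 360*r - 1728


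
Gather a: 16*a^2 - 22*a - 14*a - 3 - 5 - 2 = 16*a^2 - 36*a - 10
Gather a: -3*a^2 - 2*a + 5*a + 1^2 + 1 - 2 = -3*a^2 + 3*a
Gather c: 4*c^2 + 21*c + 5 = 4*c^2 + 21*c + 5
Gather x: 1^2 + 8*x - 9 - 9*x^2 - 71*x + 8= -9*x^2 - 63*x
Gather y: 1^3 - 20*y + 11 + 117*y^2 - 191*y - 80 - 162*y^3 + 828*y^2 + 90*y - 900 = -162*y^3 + 945*y^2 - 121*y - 968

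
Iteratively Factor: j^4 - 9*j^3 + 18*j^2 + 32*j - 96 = (j - 3)*(j^3 - 6*j^2 + 32) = (j - 3)*(j + 2)*(j^2 - 8*j + 16) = (j - 4)*(j - 3)*(j + 2)*(j - 4)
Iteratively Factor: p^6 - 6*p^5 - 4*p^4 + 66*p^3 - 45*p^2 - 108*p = (p - 3)*(p^5 - 3*p^4 - 13*p^3 + 27*p^2 + 36*p) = (p - 3)*(p + 1)*(p^4 - 4*p^3 - 9*p^2 + 36*p) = (p - 3)^2*(p + 1)*(p^3 - p^2 - 12*p) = (p - 4)*(p - 3)^2*(p + 1)*(p^2 + 3*p) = p*(p - 4)*(p - 3)^2*(p + 1)*(p + 3)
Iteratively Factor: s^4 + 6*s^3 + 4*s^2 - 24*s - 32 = (s - 2)*(s^3 + 8*s^2 + 20*s + 16) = (s - 2)*(s + 4)*(s^2 + 4*s + 4) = (s - 2)*(s + 2)*(s + 4)*(s + 2)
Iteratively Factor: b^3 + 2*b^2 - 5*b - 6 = (b - 2)*(b^2 + 4*b + 3) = (b - 2)*(b + 3)*(b + 1)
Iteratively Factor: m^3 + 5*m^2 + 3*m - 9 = (m - 1)*(m^2 + 6*m + 9) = (m - 1)*(m + 3)*(m + 3)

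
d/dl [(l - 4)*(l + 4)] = 2*l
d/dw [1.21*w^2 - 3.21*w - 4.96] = 2.42*w - 3.21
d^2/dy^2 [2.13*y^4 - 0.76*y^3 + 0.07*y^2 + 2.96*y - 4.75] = 25.56*y^2 - 4.56*y + 0.14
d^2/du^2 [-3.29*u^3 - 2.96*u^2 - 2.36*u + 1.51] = -19.74*u - 5.92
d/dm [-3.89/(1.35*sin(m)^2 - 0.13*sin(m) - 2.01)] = (10.503*sin(m) - 0.5057)*cos(m)/(-1.35*sin(m)^2 + 0.13*sin(m) + 2.01)^2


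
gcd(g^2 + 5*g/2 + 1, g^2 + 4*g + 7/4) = g + 1/2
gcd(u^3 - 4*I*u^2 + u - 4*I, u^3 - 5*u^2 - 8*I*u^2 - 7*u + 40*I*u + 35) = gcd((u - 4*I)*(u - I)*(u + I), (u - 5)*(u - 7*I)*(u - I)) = u - I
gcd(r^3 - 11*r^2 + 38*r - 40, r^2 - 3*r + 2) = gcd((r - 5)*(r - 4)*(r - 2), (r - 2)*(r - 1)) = r - 2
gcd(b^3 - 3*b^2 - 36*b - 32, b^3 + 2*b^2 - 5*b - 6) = b + 1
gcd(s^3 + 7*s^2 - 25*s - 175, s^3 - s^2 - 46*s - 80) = s + 5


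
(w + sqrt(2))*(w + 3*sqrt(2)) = w^2 + 4*sqrt(2)*w + 6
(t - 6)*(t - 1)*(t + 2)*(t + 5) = t^4 - 33*t^2 - 28*t + 60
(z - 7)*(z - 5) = z^2 - 12*z + 35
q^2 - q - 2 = (q - 2)*(q + 1)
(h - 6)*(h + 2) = h^2 - 4*h - 12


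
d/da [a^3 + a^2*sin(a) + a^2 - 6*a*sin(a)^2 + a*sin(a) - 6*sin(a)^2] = a^2*cos(a) + 3*a^2 + 2*a*sin(a) - 6*a*sin(2*a) + a*cos(a) + 2*a - 6*sin(a)^2 + sin(a) - 6*sin(2*a)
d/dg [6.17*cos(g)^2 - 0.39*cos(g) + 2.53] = (0.39 - 12.34*cos(g))*sin(g)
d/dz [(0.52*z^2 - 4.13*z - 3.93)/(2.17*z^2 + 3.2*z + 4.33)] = (10.6261*z^2 + 21.5594*z - 5.3069)/(4.7089*z^4 + 13.888*z^3 + 29.0322*z^2 + 27.712*z + 18.7489)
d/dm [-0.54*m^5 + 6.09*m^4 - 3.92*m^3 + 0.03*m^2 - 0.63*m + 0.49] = -2.7*m^4 + 24.36*m^3 - 11.76*m^2 + 0.06*m - 0.63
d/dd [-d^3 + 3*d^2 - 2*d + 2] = -3*d^2 + 6*d - 2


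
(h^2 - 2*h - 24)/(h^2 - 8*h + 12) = (h + 4)/(h - 2)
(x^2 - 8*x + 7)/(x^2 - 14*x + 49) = (x - 1)/(x - 7)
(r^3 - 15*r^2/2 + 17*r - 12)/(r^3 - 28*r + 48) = (r - 3/2)/(r + 6)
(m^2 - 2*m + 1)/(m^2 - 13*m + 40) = (m^2 - 2*m + 1)/(m^2 - 13*m + 40)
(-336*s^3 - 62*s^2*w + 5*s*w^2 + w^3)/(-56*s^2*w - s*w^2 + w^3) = (6*s + w)/w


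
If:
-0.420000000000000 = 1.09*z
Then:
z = -0.39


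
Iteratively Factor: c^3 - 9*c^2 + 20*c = (c - 4)*(c^2 - 5*c) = (c - 5)*(c - 4)*(c)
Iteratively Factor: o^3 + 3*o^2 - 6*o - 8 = (o + 1)*(o^2 + 2*o - 8) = (o - 2)*(o + 1)*(o + 4)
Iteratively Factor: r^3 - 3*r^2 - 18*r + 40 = (r - 5)*(r^2 + 2*r - 8) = (r - 5)*(r - 2)*(r + 4)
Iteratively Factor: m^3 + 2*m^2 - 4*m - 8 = (m + 2)*(m^2 - 4) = (m - 2)*(m + 2)*(m + 2)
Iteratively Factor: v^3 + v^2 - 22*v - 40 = (v + 2)*(v^2 - v - 20) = (v - 5)*(v + 2)*(v + 4)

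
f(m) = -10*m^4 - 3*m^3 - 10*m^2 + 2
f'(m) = -40*m^3 - 9*m^2 - 20*m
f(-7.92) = -38480.90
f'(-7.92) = 19465.59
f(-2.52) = -416.77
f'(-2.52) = 633.37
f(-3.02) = -838.39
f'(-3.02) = 1080.06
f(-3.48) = -1459.29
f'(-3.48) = 1646.37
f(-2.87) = -687.91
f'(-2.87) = 928.86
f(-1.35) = -42.06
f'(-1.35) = 109.01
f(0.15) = 1.76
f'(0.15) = -3.34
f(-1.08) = -19.49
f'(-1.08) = 61.49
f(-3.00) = -817.00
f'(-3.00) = 1059.00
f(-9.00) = -64231.00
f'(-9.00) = 28611.00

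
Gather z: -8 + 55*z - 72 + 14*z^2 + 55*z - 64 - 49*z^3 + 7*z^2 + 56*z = -49*z^3 + 21*z^2 + 166*z - 144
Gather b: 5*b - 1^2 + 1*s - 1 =5*b + s - 2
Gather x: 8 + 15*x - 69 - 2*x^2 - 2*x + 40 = -2*x^2 + 13*x - 21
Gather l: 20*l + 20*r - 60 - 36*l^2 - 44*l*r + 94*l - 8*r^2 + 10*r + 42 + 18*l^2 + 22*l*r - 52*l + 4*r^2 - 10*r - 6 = -18*l^2 + l*(62 - 22*r) - 4*r^2 + 20*r - 24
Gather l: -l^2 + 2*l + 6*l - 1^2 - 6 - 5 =-l^2 + 8*l - 12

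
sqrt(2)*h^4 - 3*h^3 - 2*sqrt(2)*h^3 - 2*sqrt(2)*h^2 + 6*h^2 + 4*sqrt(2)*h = h*(h - 2)*(h - 2*sqrt(2))*(sqrt(2)*h + 1)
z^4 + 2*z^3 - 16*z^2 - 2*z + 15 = (z - 3)*(z - 1)*(z + 1)*(z + 5)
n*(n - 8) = n^2 - 8*n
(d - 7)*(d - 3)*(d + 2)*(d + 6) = d^4 - 2*d^3 - 47*d^2 + 48*d + 252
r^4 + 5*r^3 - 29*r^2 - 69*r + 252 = (r - 3)^2*(r + 4)*(r + 7)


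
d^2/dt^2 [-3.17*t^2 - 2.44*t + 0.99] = -6.34000000000000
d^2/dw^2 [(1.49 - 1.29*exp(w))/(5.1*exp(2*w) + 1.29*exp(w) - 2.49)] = (-33.5529*exp(4*w) + 163.50651*exp(3*w) - 68.88213*exp(2*w) + 74.02194*exp(w) - 3.2121)*exp(w)/(132.651*exp(6*w) + 100.6587*exp(5*w) - 168.83397*exp(4*w) - 96.143571*exp(3*w) + 82.430703*exp(2*w) + 23.994387*exp(w) - 15.438249)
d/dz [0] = 0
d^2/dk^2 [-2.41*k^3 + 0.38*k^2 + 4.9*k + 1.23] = 0.76 - 14.46*k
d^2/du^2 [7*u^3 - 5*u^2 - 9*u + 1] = 42*u - 10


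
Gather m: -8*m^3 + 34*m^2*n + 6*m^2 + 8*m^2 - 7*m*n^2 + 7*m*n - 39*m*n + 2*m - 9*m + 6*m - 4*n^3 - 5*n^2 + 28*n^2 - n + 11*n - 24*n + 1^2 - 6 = -8*m^3 + m^2*(34*n + 14) + m*(-7*n^2 - 32*n - 1) - 4*n^3 + 23*n^2 - 14*n - 5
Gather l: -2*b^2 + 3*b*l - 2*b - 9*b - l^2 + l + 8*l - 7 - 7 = -2*b^2 - 11*b - l^2 + l*(3*b + 9) - 14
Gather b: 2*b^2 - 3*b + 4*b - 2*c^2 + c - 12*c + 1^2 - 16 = 2*b^2 + b - 2*c^2 - 11*c - 15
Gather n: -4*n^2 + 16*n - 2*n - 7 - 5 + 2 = -4*n^2 + 14*n - 10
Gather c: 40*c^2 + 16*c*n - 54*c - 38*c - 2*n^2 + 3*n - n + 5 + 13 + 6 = 40*c^2 + c*(16*n - 92) - 2*n^2 + 2*n + 24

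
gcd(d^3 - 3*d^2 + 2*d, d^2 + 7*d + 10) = 1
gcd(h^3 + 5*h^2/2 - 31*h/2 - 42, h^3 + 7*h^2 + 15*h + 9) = h + 3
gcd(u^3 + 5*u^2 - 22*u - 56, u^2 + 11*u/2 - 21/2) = u + 7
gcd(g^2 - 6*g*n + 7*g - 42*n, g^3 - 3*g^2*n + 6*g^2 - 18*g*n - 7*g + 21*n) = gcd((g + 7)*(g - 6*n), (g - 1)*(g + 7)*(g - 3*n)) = g + 7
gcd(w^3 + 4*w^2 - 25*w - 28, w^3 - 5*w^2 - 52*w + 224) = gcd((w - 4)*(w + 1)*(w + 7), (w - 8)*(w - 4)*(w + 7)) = w^2 + 3*w - 28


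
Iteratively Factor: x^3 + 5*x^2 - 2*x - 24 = (x + 4)*(x^2 + x - 6) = (x - 2)*(x + 4)*(x + 3)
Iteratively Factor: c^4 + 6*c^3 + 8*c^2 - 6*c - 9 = (c + 1)*(c^3 + 5*c^2 + 3*c - 9) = (c - 1)*(c + 1)*(c^2 + 6*c + 9) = (c - 1)*(c + 1)*(c + 3)*(c + 3)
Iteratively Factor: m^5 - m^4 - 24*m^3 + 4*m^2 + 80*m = (m - 2)*(m^4 + m^3 - 22*m^2 - 40*m) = (m - 5)*(m - 2)*(m^3 + 6*m^2 + 8*m) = (m - 5)*(m - 2)*(m + 4)*(m^2 + 2*m) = (m - 5)*(m - 2)*(m + 2)*(m + 4)*(m)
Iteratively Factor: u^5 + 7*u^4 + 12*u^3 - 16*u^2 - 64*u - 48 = (u + 3)*(u^4 + 4*u^3 - 16*u - 16) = (u - 2)*(u + 3)*(u^3 + 6*u^2 + 12*u + 8) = (u - 2)*(u + 2)*(u + 3)*(u^2 + 4*u + 4) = (u - 2)*(u + 2)^2*(u + 3)*(u + 2)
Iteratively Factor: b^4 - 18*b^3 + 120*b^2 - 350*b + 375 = (b - 5)*(b^3 - 13*b^2 + 55*b - 75) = (b - 5)^2*(b^2 - 8*b + 15) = (b - 5)^3*(b - 3)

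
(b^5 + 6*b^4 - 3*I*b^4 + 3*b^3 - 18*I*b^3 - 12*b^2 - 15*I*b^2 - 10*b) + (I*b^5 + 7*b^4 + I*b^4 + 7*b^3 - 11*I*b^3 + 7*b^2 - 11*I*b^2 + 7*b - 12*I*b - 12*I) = b^5 + I*b^5 + 13*b^4 - 2*I*b^4 + 10*b^3 - 29*I*b^3 - 5*b^2 - 26*I*b^2 - 3*b - 12*I*b - 12*I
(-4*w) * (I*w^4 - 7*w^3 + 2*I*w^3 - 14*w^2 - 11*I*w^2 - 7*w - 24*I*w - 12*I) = -4*I*w^5 + 28*w^4 - 8*I*w^4 + 56*w^3 + 44*I*w^3 + 28*w^2 + 96*I*w^2 + 48*I*w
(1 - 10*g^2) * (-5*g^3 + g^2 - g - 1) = 50*g^5 - 10*g^4 + 5*g^3 + 11*g^2 - g - 1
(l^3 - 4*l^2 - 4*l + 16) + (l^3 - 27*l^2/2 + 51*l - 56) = 2*l^3 - 35*l^2/2 + 47*l - 40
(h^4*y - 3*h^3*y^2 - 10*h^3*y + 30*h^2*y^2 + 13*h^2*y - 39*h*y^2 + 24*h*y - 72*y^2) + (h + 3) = h^4*y - 3*h^3*y^2 - 10*h^3*y + 30*h^2*y^2 + 13*h^2*y - 39*h*y^2 + 24*h*y + h - 72*y^2 + 3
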